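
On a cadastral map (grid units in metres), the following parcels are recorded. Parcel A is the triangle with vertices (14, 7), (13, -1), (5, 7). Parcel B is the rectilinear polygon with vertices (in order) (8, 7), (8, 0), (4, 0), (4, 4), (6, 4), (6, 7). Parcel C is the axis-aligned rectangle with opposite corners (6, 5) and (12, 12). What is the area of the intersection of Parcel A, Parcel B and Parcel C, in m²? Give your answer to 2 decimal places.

3.50

The intersection is the polygon with vertices (6,7), (8,7), (8,5), (7,5), (6,6).
By the shoelace formula its area is 3.50.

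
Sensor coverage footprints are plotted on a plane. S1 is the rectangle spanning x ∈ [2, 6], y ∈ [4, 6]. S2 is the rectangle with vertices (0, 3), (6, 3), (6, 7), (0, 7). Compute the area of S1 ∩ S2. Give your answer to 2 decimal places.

|S1∩S2|: x∈[2,6], y∈[4,6] → 4·2 = 8.

8.00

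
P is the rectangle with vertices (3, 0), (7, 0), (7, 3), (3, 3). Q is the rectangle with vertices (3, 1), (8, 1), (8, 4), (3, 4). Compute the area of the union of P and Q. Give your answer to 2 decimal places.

19.00

By inclusion–exclusion:
Individual areas: |P| = 12, |Q| = 15.
|P∩Q|: x∈[3,7], y∈[1,3] → 4·2 = 8.
|P ∪ Q| = 27 − 8 = 19.00.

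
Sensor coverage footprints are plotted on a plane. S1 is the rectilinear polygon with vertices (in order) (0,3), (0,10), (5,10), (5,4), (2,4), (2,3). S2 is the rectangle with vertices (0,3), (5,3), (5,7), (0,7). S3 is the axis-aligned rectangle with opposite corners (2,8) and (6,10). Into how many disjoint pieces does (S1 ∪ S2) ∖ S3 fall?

(S1 ∪ S2) ∖ S3 is a single connected region.

1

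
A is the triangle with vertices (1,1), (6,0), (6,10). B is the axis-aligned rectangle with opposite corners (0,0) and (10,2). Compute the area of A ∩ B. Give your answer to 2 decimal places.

The intersection is the polygon with vertices (1,1), (1.556,2), (6,2), (6,0).
By the shoelace formula its area is 7.22.

7.22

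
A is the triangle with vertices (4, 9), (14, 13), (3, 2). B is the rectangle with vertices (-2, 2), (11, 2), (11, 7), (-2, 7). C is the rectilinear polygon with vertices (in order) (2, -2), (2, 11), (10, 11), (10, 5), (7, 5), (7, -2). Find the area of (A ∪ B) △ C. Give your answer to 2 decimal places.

|A ∪ B| = 87.2857.
|(A ∪ B) ∩ C| = 48.2857.
|(A ∪ B) △ C| = 87.2857 + 83 − 96.5714 = 73.71.

73.71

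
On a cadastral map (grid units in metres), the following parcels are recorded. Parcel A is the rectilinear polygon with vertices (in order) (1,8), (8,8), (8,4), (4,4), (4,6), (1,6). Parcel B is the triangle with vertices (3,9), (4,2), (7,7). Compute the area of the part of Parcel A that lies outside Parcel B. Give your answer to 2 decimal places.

12.27

|Parcel A| = 22, |Parcel A∩Parcel B| = 9.7286.
|Parcel A ∖ Parcel B| = |Parcel A| − |Parcel A∩Parcel B| = 22 − 9.7286 = 12.27.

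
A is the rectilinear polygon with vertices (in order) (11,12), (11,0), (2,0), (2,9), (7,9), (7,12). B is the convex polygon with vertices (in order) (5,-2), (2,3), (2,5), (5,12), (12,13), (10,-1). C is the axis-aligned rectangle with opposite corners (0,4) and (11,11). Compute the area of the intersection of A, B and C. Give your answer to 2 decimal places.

49.29

The intersection is the polygon with vertices (10.714,4), (2,4), (2,5), (3.714,9), (7,9), (7,11), (11,11), (11,6).
By the shoelace formula its area is 49.29.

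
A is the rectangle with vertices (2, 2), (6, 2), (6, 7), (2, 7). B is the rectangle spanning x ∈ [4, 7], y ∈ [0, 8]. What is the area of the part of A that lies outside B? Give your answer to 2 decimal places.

10.00

|A∩B|: x∈[4,6], y∈[2,7] → 2·5 = 10.
|A| = 20.
|A ∖ B| = |A| − |A∩B| = 20 − 10 = 10.00.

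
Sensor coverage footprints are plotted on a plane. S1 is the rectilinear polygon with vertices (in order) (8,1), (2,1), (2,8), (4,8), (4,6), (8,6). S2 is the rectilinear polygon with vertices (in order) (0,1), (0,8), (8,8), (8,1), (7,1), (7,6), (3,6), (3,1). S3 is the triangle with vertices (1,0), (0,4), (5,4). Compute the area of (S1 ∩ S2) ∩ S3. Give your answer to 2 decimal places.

2.50

The region (S1 ∩ S2) ∩ S3 is the polygon with vertices (3,2), (2,1), (2,4), (3,4).
By the shoelace formula its area is 2.50.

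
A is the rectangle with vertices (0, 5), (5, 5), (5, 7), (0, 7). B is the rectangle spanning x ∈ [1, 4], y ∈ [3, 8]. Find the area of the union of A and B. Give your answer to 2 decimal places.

By inclusion–exclusion:
Individual areas: |A| = 10, |B| = 15.
|A∩B|: x∈[1,4], y∈[5,7] → 3·2 = 6.
|A ∪ B| = 25 − 6 = 19.00.

19.00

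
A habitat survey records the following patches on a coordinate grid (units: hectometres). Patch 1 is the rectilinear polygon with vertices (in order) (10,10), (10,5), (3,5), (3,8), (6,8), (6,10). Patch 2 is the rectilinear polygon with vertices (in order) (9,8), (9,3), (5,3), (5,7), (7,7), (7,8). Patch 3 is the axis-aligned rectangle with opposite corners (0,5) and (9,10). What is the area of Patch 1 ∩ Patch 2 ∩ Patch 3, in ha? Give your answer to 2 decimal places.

The intersection is the polygon with vertices (5,7), (7,7), (7,8), (9,8), (9,5), (5,5).
By the shoelace formula its area is 10.00.

10.00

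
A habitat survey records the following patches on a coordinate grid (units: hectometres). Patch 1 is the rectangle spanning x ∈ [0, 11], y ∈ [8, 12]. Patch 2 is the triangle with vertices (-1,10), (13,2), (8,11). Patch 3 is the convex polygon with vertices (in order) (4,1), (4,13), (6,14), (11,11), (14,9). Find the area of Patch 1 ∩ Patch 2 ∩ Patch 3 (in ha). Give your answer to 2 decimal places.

The intersection is the polygon with vertices (8,11), (9.667,8), (4,8), (4,10.556).
By the shoelace formula its area is 13.61.

13.61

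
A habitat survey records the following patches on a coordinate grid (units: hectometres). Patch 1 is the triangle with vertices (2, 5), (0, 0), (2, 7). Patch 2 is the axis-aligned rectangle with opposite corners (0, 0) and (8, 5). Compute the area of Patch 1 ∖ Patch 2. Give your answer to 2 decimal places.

|Patch 1| = 2, |Patch 1∩Patch 2| = 1.4286.
|Patch 1 ∖ Patch 2| = |Patch 1| − |Patch 1∩Patch 2| = 2 − 1.4286 = 0.57.

0.57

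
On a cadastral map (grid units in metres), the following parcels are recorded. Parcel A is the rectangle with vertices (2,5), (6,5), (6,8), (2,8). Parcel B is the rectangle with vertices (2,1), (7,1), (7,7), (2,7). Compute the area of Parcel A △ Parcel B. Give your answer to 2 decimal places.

26.00

|Parcel A∩Parcel B|: x∈[2,6], y∈[5,7] → 4·2 = 8.
|Parcel A △ Parcel B| = |Parcel A| + |Parcel B| − 2·|Parcel A∩Parcel B| = 12 + 30 − 16 = 26.00.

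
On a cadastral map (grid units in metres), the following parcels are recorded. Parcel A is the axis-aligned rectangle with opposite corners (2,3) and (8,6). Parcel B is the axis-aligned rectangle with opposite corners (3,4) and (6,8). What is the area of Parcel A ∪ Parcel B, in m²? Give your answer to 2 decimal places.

By inclusion–exclusion:
Individual areas: |Parcel A| = 18, |Parcel B| = 12.
|Parcel A∩Parcel B|: x∈[3,6], y∈[4,6] → 3·2 = 6.
|Parcel A ∪ Parcel B| = 30 − 6 = 24.00.

24.00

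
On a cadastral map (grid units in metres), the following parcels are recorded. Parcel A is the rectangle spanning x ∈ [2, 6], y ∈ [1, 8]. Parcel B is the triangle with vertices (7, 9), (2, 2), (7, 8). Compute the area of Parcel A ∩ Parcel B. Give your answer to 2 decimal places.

1.60

The intersection is the polygon with vertices (6,6.8), (2,2), (6,7.6).
By the shoelace formula its area is 1.60.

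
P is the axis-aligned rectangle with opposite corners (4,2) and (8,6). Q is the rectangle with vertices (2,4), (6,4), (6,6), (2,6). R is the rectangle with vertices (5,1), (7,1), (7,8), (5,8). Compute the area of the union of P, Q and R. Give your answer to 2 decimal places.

26.00

By inclusion–exclusion:
Individual areas: |P| = 16, |Q| = 8, |R| = 14.
|P∩Q|: x∈[4,6], y∈[4,6] → 2·2 = 4.
|P∩R|: x∈[5,7], y∈[2,6] → 2·4 = 8.
|Q∩R|: x∈[5,6], y∈[4,6] → 1·2 = 2.
|P∩Q∩R| = 2.
|P ∪ Q ∪ R| = 38 − 14 + 2 = 26.00.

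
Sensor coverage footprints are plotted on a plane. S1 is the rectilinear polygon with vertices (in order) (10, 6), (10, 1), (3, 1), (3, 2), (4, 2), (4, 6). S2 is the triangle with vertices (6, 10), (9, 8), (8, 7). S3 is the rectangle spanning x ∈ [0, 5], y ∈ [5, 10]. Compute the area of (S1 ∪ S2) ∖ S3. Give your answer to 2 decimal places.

32.50

|S1 ∪ S2| = 33.5.
|(S1 ∪ S2) ∩ S3| = 1.
|(S1 ∪ S2) ∖ S3| = 33.5 − 1 = 32.50.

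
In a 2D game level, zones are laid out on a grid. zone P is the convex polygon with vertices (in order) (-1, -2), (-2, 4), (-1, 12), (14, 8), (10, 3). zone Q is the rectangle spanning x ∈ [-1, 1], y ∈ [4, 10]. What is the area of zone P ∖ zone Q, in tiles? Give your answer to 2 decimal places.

|zone P| = 129.5, |zone P∩zone Q| = 12.
|zone P ∖ zone Q| = |zone P| − |zone P∩zone Q| = 129.5 − 12 = 117.50.

117.50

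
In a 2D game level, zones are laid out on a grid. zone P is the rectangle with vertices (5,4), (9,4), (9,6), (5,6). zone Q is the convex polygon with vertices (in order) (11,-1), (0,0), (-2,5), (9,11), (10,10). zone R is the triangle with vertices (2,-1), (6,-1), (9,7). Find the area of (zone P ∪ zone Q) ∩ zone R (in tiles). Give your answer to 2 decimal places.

13.69

The region (zone P ∪ zone Q) ∩ zone R is the polygon with vertices (2.663,-0.242), (9,7), (6.165,-0.56).
By the shoelace formula its area is 13.69.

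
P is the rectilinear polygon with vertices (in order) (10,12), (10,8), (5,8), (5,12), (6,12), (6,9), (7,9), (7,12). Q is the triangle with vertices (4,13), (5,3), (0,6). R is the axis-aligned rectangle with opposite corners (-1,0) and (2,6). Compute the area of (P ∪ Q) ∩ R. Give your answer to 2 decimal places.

The region (P ∪ Q) ∩ R is the polygon with vertices (0,6), (2,6), (2,4.8).
By the shoelace formula its area is 1.20.

1.20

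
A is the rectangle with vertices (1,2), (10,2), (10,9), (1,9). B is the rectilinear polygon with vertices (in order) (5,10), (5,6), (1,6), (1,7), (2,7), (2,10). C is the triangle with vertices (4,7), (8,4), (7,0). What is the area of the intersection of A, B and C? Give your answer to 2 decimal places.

The intersection is the polygon with vertices (5,6), (4.429,6), (4,7), (5,6.25).
By the shoelace formula its area is 0.41.

0.41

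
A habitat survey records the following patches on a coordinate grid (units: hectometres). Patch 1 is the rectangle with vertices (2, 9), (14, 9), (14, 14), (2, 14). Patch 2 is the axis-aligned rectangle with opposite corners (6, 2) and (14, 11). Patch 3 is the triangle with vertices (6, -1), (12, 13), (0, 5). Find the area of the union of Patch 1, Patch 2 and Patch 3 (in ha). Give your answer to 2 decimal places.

147.93

By inclusion–exclusion:
Individual areas: |Patch 1| = 60, |Patch 2| = 72, |Patch 3| = 60.
|Patch 1∩Patch 2|: x∈[6,14], y∈[9,11] → 8·2 = 16.
|Patch 1∩Patch 3| = 8.5714.
|Patch 2∩Patch 3| = 25.9286.
|Patch 1∩Patch 2∩Patch 3| = 6.4286.
|Patch 1 ∪ Patch 2 ∪ Patch 3| = 192 − 50.5 + 6.4286 = 147.93.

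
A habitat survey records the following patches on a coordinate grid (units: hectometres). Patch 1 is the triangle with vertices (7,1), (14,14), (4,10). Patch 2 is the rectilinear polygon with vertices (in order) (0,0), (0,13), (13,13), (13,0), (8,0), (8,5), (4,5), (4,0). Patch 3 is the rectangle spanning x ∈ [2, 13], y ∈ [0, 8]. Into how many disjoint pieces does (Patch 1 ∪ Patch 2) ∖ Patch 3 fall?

(Patch 1 ∪ Patch 2) ∖ Patch 3 is a single connected region.

1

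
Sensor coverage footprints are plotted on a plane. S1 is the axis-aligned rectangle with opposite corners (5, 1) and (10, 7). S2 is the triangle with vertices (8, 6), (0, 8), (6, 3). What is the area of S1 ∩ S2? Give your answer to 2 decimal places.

The intersection is the polygon with vertices (5,6.75), (8,6), (6,3), (5,3.833).
By the shoelace formula its area is 6.71.

6.71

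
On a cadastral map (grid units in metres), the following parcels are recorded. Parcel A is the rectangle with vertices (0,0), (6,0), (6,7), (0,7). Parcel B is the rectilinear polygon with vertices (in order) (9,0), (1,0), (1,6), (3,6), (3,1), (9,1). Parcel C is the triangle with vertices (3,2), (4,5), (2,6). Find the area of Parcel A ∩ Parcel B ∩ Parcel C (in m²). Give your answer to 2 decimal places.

The intersection is the polygon with vertices (3,2), (2,6), (3,5.5).
By the shoelace formula its area is 1.75.

1.75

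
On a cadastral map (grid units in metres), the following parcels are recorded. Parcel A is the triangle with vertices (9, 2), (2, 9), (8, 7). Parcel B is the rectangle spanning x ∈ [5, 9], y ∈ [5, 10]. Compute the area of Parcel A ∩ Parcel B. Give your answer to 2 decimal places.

The intersection is the polygon with vertices (5,6), (5,8), (8,7), (8.4,5), (6,5).
By the shoelace formula its area is 7.40.

7.40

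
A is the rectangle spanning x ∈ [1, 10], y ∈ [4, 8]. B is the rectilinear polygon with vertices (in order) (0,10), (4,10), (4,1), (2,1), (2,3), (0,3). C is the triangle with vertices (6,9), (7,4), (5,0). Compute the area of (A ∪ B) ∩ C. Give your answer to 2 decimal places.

The region (A ∪ B) ∩ C is the polygon with vertices (5.444,4), (5.889,8), (6.2,8), (7,4).
By the shoelace formula its area is 3.73.

3.73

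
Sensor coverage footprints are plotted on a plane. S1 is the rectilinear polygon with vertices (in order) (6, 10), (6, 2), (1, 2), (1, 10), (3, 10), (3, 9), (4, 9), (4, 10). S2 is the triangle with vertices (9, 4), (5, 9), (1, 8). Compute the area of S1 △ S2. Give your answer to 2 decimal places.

|S1| = 39, |S2| = 12, |S1∩S2| = 8.625.
|S1 △ S2| = |S1| + |S2| − 2·|S1∩S2| = 39 + 12 − 17.25 = 33.75.

33.75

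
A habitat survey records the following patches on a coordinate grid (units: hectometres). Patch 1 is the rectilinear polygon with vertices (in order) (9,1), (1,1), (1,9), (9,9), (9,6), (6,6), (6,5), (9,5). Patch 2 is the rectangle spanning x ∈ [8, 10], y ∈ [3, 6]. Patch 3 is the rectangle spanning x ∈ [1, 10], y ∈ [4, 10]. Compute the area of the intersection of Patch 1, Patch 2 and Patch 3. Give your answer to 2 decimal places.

1.00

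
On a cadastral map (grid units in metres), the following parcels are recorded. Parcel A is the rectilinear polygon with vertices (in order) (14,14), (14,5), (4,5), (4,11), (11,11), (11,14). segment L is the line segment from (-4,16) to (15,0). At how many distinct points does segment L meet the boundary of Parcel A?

The segment meets the boundary at (9.062,5), (4,9.263).

2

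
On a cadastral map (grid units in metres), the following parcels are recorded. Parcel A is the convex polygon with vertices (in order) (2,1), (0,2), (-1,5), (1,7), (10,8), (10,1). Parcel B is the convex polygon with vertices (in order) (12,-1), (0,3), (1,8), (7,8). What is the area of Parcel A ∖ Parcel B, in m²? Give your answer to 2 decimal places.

|Parcel A| = 65, |Parcel A∩Parcel B| = 49.2459.
|Parcel A ∖ Parcel B| = |Parcel A| − |Parcel A∩Parcel B| = 65 − 49.2459 = 15.75.

15.75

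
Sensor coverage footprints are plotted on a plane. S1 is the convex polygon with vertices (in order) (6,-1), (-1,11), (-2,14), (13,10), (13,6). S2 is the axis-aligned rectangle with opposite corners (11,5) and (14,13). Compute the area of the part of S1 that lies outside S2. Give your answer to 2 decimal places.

|S1| = 115, |S1∩S2| = 10.0333.
|S1 ∖ S2| = |S1| − |S1∩S2| = 115 − 10.0333 = 104.97.

104.97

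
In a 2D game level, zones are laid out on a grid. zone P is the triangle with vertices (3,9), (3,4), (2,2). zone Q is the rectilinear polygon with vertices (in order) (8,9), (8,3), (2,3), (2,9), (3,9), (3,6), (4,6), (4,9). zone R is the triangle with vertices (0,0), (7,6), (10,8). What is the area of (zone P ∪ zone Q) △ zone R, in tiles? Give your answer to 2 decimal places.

|zone P ∪ zone Q| = 33.1786.
|(zone P ∪ zone Q) ∩ zone R| = 1.3583.
|(zone P ∪ zone Q) △ zone R| = 33.1786 + 2 − 2.7167 = 32.46.

32.46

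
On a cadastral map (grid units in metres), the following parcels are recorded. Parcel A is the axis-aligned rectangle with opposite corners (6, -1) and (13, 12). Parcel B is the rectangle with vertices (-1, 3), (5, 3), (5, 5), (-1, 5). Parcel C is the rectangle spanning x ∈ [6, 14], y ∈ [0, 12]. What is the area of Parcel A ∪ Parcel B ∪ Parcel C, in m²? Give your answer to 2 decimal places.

115.00

By inclusion–exclusion:
Individual areas: |Parcel A| = 91, |Parcel B| = 12, |Parcel C| = 96.
|Parcel A∩Parcel B| = 0 (no overlap).
|Parcel A∩Parcel C|: x∈[6,13], y∈[0,12] → 7·12 = 84.
|Parcel B∩Parcel C| = 0 (no overlap).
|Parcel A∩Parcel B∩Parcel C| = 0.
|Parcel A ∪ Parcel B ∪ Parcel C| = 199 − 84 + 0 = 115.00.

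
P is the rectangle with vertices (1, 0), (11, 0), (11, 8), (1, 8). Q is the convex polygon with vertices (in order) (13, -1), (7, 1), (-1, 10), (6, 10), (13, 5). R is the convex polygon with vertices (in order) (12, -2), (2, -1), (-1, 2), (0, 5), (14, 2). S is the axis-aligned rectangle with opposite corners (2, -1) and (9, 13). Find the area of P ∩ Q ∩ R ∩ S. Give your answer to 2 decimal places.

The intersection is the polygon with vertices (7,1), (4.255,4.088), (9,3.071), (9,0.333).
By the shoelace formula its area is 8.67.

8.67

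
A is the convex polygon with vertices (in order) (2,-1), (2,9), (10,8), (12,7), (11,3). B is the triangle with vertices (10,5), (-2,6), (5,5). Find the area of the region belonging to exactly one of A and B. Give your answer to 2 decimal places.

|A| = 69, |B| = 2.5, |A∩B| = 2.0238.
|A △ B| = |A| + |B| − 2·|A∩B| = 69 + 2.5 − 4.0476 = 67.45.

67.45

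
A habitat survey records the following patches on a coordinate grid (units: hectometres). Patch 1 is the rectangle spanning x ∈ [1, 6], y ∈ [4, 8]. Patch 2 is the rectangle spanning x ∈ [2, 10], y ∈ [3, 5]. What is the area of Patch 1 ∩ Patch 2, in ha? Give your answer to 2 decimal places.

4.00

|Patch 1∩Patch 2|: x∈[2,6], y∈[4,5] → 4·1 = 4.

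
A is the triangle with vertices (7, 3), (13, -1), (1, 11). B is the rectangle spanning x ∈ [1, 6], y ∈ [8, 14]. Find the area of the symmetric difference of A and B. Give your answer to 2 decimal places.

|A| = 12, |B| = 30, |A∩B| = 1.125.
|A △ B| = |A| + |B| − 2·|A∩B| = 12 + 30 − 2.25 = 39.75.

39.75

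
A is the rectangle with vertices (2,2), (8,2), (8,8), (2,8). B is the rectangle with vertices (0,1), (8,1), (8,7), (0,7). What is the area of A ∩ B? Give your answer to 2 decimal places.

30.00

|A∩B|: x∈[2,8], y∈[2,7] → 6·5 = 30.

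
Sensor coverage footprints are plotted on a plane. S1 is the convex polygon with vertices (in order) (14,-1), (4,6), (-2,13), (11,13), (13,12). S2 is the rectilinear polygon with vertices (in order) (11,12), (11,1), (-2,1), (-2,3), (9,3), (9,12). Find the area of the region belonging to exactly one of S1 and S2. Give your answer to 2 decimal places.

|S1| = 117.5, |S2| = 44, |S1∩S2| = 20.5786.
|S1 △ S2| = |S1| + |S2| − 2·|S1∩S2| = 117.5 + 44 − 41.1571 = 120.34.

120.34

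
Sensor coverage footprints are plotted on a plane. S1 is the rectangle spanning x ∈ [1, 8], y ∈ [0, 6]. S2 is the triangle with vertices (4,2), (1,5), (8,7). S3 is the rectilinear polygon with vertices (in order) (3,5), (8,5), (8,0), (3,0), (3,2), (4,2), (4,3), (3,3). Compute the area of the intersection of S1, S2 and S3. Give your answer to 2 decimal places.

The intersection is the polygon with vertices (4,2), (4,3), (3,3), (3,5), (6.4,5).
By the shoelace formula its area is 5.60.

5.60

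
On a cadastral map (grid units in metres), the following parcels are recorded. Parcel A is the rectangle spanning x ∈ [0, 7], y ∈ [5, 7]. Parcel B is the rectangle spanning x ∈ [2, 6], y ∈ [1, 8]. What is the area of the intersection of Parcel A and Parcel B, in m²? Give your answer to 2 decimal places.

|Parcel A∩Parcel B|: x∈[2,6], y∈[5,7] → 4·2 = 8.

8.00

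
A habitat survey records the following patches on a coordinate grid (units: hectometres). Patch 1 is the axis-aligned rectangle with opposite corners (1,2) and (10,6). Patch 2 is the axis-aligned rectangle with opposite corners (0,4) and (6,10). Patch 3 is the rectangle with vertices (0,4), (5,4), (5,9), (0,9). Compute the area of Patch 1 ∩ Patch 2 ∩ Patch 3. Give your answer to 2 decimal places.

The intersection is the polygon with vertices (5,6), (5,4), (1,4), (1,6).
By the shoelace formula its area is 8.00.

8.00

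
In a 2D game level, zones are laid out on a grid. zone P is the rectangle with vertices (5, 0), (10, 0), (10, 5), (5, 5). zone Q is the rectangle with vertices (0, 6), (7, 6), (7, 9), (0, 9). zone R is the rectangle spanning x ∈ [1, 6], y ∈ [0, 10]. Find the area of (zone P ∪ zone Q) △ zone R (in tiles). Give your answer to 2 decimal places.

|zone P ∪ zone Q| = 46.
|(zone P ∪ zone Q) ∩ zone R| = 20.
|(zone P ∪ zone Q) △ zone R| = 46 + 50 − 40 = 56.00.

56.00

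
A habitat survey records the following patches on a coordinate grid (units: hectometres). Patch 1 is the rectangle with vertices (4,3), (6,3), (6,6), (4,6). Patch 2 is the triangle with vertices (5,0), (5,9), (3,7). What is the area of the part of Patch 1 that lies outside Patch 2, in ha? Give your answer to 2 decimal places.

|Patch 1| = 6, |Patch 1∩Patch 2| = 2.9643.
|Patch 1 ∖ Patch 2| = |Patch 1| − |Patch 1∩Patch 2| = 6 − 2.9643 = 3.04.

3.04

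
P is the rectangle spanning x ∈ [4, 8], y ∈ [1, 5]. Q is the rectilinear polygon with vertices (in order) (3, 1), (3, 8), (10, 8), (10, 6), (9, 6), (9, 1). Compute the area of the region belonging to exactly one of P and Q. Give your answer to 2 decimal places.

|P| = 16, |Q| = 44, |P∩Q| = 16.
|P △ Q| = |P| + |Q| − 2·|P∩Q| = 16 + 44 − 32 = 28.00.

28.00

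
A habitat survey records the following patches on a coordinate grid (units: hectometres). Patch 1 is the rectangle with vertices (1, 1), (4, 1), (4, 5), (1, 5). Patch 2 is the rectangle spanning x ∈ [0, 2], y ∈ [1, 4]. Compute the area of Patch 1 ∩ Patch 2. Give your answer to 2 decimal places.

3.00

|Patch 1∩Patch 2|: x∈[1,2], y∈[1,4] → 1·3 = 3.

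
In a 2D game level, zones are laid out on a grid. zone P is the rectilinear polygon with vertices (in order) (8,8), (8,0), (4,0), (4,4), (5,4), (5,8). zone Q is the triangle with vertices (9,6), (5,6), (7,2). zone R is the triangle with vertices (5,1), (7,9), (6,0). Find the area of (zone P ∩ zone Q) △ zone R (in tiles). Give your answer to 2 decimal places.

9.54

|zone P ∩ zone Q| = 7.
|(zone P ∩ zone Q) ∩ zone R| = 1.2311.
|(zone P ∩ zone Q) △ zone R| = 7 + 5 − 2.4621 = 9.54.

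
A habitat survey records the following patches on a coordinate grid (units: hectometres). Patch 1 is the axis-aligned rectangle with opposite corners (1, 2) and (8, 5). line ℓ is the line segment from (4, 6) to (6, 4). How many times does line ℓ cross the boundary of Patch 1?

The segment meets the boundary at (5,5).

1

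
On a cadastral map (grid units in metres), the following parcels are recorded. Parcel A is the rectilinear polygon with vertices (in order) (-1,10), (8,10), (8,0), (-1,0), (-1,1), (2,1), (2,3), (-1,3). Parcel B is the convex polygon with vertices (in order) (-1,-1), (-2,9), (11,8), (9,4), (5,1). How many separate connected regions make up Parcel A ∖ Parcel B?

2

Parcel A ∖ Parcel B splits into 2 disjoint pieces (area 12.8077, area 7.875).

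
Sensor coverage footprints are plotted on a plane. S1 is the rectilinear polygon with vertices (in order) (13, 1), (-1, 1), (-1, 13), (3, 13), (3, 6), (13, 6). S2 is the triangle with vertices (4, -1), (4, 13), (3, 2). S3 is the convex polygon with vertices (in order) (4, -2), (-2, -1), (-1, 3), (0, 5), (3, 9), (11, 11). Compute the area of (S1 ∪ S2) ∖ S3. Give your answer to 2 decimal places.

57.85

|S1 ∪ S2| = 100.8939.
|(S1 ∪ S2) ∩ S3| = 43.0476.
|(S1 ∪ S2) ∖ S3| = 100.8939 − 43.0476 = 57.85.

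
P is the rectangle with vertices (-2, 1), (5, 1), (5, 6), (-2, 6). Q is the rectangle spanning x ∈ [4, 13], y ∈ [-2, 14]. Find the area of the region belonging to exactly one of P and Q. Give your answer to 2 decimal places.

|P∩Q|: x∈[4,5], y∈[1,6] → 1·5 = 5.
|P △ Q| = |P| + |Q| − 2·|P∩Q| = 35 + 144 − 10 = 169.00.

169.00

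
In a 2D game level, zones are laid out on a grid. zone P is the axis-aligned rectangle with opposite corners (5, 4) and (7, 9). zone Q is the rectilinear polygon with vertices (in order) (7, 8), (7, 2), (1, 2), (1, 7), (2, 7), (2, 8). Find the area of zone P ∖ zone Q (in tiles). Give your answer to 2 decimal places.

2.00

|zone P| = 10, |zone P∩zone Q| = 8.
|zone P ∖ zone Q| = |zone P| − |zone P∩zone Q| = 10 − 8 = 2.00.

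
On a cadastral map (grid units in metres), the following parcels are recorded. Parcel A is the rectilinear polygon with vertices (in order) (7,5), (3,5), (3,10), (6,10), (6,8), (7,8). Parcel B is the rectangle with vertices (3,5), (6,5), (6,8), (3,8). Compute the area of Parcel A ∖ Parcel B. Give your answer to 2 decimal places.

9.00

|Parcel A| = 18, |Parcel A∩Parcel B| = 9.
|Parcel A ∖ Parcel B| = |Parcel A| − |Parcel A∩Parcel B| = 18 − 9 = 9.00.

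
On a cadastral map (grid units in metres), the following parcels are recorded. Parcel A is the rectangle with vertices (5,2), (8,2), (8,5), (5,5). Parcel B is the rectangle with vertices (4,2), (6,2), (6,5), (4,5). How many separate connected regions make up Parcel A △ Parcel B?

Parcel A △ Parcel B splits into 2 disjoint pieces (area 6, area 3).

2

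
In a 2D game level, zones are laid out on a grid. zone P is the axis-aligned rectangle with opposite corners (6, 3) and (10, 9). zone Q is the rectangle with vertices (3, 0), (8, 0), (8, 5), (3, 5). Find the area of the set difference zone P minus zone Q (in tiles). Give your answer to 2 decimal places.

|zone P∩zone Q|: x∈[6,8], y∈[3,5] → 2·2 = 4.
|zone P| = 24.
|zone P ∖ zone Q| = |zone P| − |zone P∩zone Q| = 24 − 4 = 20.00.

20.00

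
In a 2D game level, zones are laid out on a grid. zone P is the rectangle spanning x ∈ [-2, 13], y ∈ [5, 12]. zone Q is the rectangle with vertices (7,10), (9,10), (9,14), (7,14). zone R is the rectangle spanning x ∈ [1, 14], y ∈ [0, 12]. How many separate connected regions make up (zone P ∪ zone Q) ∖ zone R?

2

(zone P ∪ zone Q) ∖ zone R splits into 2 disjoint pieces (area 21, area 4).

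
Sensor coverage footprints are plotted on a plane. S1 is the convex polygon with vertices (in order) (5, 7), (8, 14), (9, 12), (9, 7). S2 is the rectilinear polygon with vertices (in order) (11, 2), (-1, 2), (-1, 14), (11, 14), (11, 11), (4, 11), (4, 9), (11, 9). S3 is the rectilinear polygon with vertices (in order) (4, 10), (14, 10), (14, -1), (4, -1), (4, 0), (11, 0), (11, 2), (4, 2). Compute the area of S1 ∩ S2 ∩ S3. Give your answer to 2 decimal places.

7.14

The intersection is the polygon with vertices (9,9), (9,7), (5,7), (5.857,9).
By the shoelace formula its area is 7.14.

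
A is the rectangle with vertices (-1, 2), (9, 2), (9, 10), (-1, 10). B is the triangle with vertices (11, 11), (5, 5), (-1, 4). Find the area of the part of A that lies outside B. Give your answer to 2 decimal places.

|A| = 80, |A∩B| = 14.1667.
|A ∖ B| = |A| − |A∩B| = 80 − 14.1667 = 65.83.

65.83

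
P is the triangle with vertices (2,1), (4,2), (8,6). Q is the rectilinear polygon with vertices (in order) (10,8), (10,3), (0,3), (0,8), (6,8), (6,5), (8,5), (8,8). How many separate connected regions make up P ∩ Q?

1

P ∩ Q is a single connected region.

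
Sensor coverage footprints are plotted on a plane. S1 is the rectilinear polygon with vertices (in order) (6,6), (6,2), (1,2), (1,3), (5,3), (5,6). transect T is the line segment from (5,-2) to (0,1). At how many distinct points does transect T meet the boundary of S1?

The segment lies entirely outside S1 and never meets its boundary.

0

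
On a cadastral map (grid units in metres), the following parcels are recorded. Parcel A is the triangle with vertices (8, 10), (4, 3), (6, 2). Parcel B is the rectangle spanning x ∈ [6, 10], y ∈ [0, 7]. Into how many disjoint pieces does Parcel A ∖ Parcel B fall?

Parcel A ∖ Parcel B splits into 2 disjoint pieces (area 1.4464, area 4.5).

2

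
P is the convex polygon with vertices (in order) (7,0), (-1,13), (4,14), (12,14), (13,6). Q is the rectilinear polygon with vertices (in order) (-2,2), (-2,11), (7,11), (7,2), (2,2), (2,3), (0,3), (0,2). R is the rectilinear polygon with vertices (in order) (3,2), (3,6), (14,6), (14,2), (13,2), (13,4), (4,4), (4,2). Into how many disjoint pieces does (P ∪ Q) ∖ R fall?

(P ∪ Q) ∖ R splits into 2 disjoint pieces (area 15.2308, area 127.2692).

2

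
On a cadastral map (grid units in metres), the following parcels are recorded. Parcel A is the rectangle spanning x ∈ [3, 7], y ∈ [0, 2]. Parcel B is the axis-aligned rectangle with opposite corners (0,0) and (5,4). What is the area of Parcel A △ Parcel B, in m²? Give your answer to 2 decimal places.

|Parcel A∩Parcel B|: x∈[3,5], y∈[0,2] → 2·2 = 4.
|Parcel A △ Parcel B| = |Parcel A| + |Parcel B| − 2·|Parcel A∩Parcel B| = 8 + 20 − 8 = 20.00.

20.00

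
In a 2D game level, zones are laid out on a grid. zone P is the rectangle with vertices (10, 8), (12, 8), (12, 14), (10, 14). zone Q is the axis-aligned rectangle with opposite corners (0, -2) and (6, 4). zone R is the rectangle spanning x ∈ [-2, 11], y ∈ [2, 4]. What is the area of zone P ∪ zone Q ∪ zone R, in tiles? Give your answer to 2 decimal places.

By inclusion–exclusion:
Individual areas: |zone P| = 12, |zone Q| = 36, |zone R| = 26.
|zone P∩zone Q| = 0 (no overlap).
|zone P∩zone R| = 0 (no overlap).
|zone Q∩zone R|: x∈[0,6], y∈[2,4] → 6·2 = 12.
|zone P∩zone Q∩zone R| = 0.
|zone P ∪ zone Q ∪ zone R| = 74 − 12 + 0 = 62.00.

62.00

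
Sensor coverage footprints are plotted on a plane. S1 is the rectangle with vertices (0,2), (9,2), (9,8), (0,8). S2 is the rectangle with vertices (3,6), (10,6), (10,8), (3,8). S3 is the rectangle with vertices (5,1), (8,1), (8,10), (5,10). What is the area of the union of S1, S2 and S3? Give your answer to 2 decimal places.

65.00

By inclusion–exclusion:
Individual areas: |S1| = 54, |S2| = 14, |S3| = 27.
|S1∩S2|: x∈[3,9], y∈[6,8] → 6·2 = 12.
|S1∩S3|: x∈[5,8], y∈[2,8] → 3·6 = 18.
|S2∩S3|: x∈[5,8], y∈[6,8] → 3·2 = 6.
|S1∩S2∩S3| = 6.
|S1 ∪ S2 ∪ S3| = 95 − 36 + 6 = 65.00.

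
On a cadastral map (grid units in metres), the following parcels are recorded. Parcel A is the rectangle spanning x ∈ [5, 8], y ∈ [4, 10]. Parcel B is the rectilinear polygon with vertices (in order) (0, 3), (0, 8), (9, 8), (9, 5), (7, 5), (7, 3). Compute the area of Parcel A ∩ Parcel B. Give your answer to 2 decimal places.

11.00

The intersection is the polygon with vertices (8,5), (7,5), (7,4), (5,4), (5,8), (8,8).
By the shoelace formula its area is 11.00.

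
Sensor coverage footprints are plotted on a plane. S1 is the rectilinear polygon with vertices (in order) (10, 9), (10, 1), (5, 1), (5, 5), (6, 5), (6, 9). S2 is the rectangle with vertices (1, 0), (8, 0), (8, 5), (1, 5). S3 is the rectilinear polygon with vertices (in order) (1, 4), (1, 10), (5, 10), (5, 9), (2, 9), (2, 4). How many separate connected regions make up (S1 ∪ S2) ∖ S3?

1

(S1 ∪ S2) ∖ S3 is a single connected region.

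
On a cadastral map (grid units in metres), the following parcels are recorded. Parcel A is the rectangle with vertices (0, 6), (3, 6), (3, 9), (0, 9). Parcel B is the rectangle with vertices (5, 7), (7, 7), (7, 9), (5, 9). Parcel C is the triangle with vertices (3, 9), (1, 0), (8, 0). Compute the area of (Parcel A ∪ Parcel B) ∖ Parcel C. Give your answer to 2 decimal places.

12.00

|Parcel A ∪ Parcel B| = 13.
|(Parcel A ∪ Parcel B) ∩ Parcel C| = 1.
|(Parcel A ∪ Parcel B) ∖ Parcel C| = 13 − 1 = 12.00.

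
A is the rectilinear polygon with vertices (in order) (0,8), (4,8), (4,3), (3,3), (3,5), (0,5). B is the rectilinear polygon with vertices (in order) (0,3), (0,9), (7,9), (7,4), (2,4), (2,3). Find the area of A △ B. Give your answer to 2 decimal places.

25.00

|A| = 14, |B| = 37, |A∩B| = 13.
|A △ B| = |A| + |B| − 2·|A∩B| = 14 + 37 − 26 = 25.00.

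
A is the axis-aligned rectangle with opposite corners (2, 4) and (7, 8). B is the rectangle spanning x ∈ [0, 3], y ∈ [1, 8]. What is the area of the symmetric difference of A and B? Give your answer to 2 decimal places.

|A∩B|: x∈[2,3], y∈[4,8] → 1·4 = 4.
|A △ B| = |A| + |B| − 2·|A∩B| = 20 + 21 − 8 = 33.00.

33.00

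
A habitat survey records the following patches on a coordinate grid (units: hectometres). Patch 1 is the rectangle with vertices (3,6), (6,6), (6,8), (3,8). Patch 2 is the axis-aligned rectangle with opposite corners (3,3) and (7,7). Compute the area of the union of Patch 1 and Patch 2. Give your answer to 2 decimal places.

19.00

By inclusion–exclusion:
Individual areas: |Patch 1| = 6, |Patch 2| = 16.
|Patch 1∩Patch 2|: x∈[3,6], y∈[6,7] → 3·1 = 3.
|Patch 1 ∪ Patch 2| = 22 − 3 = 19.00.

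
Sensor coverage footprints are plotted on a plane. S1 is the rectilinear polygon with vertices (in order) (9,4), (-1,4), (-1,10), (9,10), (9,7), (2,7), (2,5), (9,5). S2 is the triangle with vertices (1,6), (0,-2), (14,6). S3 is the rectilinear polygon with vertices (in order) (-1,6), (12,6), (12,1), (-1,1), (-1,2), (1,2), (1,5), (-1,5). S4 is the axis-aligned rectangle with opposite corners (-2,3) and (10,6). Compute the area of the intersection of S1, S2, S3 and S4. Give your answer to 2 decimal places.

9.06

The intersection is the polygon with vertices (2,6), (2,5), (9,5), (9,4), (1,4), (1,5), (0.875,5), (1,6).
By the shoelace formula its area is 9.06.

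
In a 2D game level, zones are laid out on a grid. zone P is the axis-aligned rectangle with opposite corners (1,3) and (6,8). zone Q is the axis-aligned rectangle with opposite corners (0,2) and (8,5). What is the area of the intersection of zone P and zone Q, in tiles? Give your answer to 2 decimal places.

|zone P∩zone Q|: x∈[1,6], y∈[3,5] → 5·2 = 10.

10.00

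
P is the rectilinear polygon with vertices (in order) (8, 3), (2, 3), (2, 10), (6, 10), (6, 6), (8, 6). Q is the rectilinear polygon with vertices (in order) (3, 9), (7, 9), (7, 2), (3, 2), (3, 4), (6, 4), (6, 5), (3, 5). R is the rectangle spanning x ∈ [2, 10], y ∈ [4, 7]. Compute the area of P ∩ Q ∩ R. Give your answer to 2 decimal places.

8.00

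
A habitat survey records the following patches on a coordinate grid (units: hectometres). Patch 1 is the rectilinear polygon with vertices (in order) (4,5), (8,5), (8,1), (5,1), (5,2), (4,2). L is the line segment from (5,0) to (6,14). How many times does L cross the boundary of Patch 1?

The segment meets the boundary at (5.357,5), (5.071,1).

2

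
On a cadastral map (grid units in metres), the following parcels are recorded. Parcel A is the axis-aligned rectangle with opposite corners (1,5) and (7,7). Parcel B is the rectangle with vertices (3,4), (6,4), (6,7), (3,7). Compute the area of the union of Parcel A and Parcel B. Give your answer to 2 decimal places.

15.00

By inclusion–exclusion:
Individual areas: |Parcel A| = 12, |Parcel B| = 9.
|Parcel A∩Parcel B|: x∈[3,6], y∈[5,7] → 3·2 = 6.
|Parcel A ∪ Parcel B| = 21 − 6 = 15.00.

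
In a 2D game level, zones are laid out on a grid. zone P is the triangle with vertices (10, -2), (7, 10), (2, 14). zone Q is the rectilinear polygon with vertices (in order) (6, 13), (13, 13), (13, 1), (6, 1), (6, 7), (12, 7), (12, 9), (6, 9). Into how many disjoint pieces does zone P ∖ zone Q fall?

zone P ∖ zone Q splits into 2 disjoint pieces (area 1.125, area 12.6).

2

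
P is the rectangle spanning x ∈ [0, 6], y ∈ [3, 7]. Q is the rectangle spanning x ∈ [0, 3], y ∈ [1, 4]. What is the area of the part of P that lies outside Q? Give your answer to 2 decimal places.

21.00

|P∩Q|: x∈[0,3], y∈[3,4] → 3·1 = 3.
|P| = 24.
|P ∖ Q| = |P| − |P∩Q| = 24 − 3 = 21.00.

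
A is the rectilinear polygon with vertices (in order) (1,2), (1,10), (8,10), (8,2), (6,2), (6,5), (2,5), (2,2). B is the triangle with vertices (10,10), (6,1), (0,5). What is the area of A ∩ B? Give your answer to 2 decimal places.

20.03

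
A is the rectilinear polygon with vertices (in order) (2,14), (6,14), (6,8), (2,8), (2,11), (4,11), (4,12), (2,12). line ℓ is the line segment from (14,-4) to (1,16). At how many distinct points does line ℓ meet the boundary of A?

4

The segment meets the boundary at (3.6,12), (2.3,14), (6,8.308), (4,11.385).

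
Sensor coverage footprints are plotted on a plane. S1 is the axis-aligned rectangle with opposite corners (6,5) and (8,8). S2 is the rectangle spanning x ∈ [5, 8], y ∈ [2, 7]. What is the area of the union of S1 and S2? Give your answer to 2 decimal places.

17.00

By inclusion–exclusion:
Individual areas: |S1| = 6, |S2| = 15.
|S1∩S2|: x∈[6,8], y∈[5,7] → 2·2 = 4.
|S1 ∪ S2| = 21 − 4 = 17.00.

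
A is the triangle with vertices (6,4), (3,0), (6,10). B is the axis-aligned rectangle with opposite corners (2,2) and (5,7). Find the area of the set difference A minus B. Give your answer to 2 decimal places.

|A| = 9, |A∩B| = 3.1.
|A ∖ B| = |A| − |A∩B| = 9 − 3.1 = 5.90.

5.90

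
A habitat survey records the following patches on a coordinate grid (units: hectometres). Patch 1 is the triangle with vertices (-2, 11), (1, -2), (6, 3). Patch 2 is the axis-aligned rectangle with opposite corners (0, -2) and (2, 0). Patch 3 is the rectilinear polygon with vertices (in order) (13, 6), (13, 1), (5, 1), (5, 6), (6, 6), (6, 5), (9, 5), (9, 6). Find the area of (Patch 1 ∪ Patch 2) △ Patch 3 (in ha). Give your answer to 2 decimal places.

77.04

|Patch 1 ∪ Patch 2| = 42.0385.
|(Patch 1 ∪ Patch 2) ∩ Patch 3| = 1.
|(Patch 1 ∪ Patch 2) △ Patch 3| = 42.0385 + 37 − 2 = 77.04.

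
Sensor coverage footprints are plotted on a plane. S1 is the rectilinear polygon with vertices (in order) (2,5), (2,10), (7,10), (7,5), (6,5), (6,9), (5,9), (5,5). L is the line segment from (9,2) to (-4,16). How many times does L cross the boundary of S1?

4

The segment meets the boundary at (2,9.538), (5,6.308), (6,5.231), (6.214,5).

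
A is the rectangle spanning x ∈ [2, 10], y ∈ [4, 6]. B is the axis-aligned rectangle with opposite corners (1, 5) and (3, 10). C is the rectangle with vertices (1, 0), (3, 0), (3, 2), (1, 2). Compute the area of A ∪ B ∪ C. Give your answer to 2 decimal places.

By inclusion–exclusion:
Individual areas: |A| = 16, |B| = 10, |C| = 4.
|A∩B|: x∈[2,3], y∈[5,6] → 1·1 = 1.
|A∩C| = 0 (no overlap).
|B∩C| = 0 (no overlap).
|A∩B∩C| = 0.
|A ∪ B ∪ C| = 30 − 1 + 0 = 29.00.

29.00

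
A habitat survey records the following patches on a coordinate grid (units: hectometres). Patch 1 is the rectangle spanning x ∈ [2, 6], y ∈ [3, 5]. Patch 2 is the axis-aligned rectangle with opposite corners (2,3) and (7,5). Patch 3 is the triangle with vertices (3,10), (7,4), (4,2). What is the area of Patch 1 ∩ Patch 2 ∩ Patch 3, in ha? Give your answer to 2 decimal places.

4.42

The intersection is the polygon with vertices (3.875,3), (3.625,5), (6,5), (6,3.333), (5.5,3).
By the shoelace formula its area is 4.42.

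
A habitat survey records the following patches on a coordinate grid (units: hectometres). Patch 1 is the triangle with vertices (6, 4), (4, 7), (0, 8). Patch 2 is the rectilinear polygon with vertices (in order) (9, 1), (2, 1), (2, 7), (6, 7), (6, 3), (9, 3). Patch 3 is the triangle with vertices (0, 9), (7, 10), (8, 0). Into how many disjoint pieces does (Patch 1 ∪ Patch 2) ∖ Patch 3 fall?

(Patch 1 ∪ Patch 2) ∖ Patch 3 splits into 2 disjoint pieces (area 15.2063, area 2.4).

2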